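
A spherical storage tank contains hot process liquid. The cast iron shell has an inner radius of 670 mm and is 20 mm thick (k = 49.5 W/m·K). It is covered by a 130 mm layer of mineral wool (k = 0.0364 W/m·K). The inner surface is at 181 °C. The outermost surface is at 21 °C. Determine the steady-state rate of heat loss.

Q ≈ 318 W

Spherical conduction: R = (1/r_in − 1/r_out)/(4πk) per layer; series-sum.
R_cast iron shell = (1/0.67 − 1/0.69)/(4π×49.5) = 6.955×10^-5 K/W
R_mineral wool = (1/0.69 − 1/0.82)/(4π×0.0364) = 0.5023 K/W
R_total = 0.5024 K/W
Q = ΔT/R_total = 160/0.5024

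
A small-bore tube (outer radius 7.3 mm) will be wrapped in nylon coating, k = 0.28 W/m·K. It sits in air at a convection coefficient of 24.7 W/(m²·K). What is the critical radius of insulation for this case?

For a cylinder r_cr = k/h = 0.28/24.7
r_cr = 11.3 mm; since the bare radius (7.3 mm) is below r_cr, adding a thin layer of insulation will *increase* heat loss.

r_cr ≈ 11.3 mm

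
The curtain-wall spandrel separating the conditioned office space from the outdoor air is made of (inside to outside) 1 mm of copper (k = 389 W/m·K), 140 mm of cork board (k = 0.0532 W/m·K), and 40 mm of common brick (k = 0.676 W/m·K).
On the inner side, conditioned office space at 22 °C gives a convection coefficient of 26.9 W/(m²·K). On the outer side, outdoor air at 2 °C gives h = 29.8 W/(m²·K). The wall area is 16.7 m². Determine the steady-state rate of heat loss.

Q ≈ 121 W

Treating each layer as a thermal resistance in series:
R_inner film = 1/(h_i·A) = 1/(26.9×16.7) = 0.002226 K/W
R_copper = L/(kA) = 0.001/(389×16.7) = 1.539×10^-7 K/W
R_cork board = L/(kA) = 0.14/(0.0532×16.7) = 0.1576 K/W
R_common brick = L/(kA) = 0.04/(0.676×16.7) = 0.003543 K/W
R_outer film = 1/(h_o·A) = 1/(29.8×16.7) = 0.002009 K/W
R_total = 0.1654 K/W
Q = ΔT / R_total = 20 / 0.1654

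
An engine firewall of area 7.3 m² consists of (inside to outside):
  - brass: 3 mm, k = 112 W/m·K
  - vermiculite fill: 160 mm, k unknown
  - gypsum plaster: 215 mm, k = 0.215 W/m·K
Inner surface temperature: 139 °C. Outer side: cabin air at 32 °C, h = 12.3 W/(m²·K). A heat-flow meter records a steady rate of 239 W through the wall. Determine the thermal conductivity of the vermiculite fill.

k ≈ 0.0732 W/(m·K)

Model the wall as resistances in series:
R_brass = L/(kA) = 0.003/(112×7.3) = 3.669×10^-6 K/W
R_gypsum plaster = L/(kA) = 0.215/(0.215×7.3) = 0.137 K/W
R_outer film = 1/(h_o·A) = 1/(12.3×7.3) = 0.01114 K/W
Sum of known resistances R_other = 0.1481 K/W
Total R = ΔT/Q = 107/239 = 0.4477 K/W
R_vermiculite fill = R_total − R_other = 0.2996 K/W
k = L/(R·A) = 0.16/(0.2996×7.3)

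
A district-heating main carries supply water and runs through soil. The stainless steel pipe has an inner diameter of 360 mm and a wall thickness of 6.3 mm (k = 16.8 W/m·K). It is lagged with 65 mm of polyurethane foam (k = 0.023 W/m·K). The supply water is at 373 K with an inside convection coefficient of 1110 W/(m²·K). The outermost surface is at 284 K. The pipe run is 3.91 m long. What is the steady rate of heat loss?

Radial resistances (cylindrical: R_cond = ln(r_o/r_i)/(2πkL), R_conv = 1/(h·2πrL)):
R_inner film = 1/(h_i·2πr₁L) = 1/(1110×2π×0.18×3.91) = 2.037×10^-4 K/W
R_stainless steel pipe wall = ln(186.3/180)/(2π×16.8×3.91) = 8.335×10^-5 K/W
R_polyurethane foam = ln(251.3/186.3)/(2π×0.023×3.91) = 0.5297 K/W
R_total = 0.53 K/W
Q = ΔT/R_total = 89/0.53

Q ≈ 168 W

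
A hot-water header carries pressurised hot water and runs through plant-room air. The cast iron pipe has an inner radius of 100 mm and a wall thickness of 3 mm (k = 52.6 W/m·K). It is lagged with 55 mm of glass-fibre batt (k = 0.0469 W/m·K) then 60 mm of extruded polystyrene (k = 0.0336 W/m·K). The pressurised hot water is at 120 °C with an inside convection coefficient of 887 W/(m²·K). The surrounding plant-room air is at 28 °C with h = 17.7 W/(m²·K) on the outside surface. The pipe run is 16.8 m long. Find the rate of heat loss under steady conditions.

Q ≈ 512 W

For a radial system each layer contributes R = ln(r_out/r_in)/(2πkL); films add R = 1/(hA).
R_inner film = 1/(h_i·2πr₁L) = 1/(887×2π×0.1×16.8) = 1.068×10^-4 K/W
R_cast iron pipe wall = ln(103/100)/(2π×52.6×16.8) = 5.324×10^-6 K/W
R_glass-fibre batt = ln(158/103)/(2π×0.0469×16.8) = 0.08643 K/W
R_extruded polystyrene = ln(218/158)/(2π×0.0336×16.8) = 0.09076 K/W
R_outer film = 1/(h_o·2πr_oL) = 1/(17.7×2π×0.218×16.8) = 0.002455 K/W
R_total = 0.1798 K/W
Q = ΔT/R_total = 92/0.1798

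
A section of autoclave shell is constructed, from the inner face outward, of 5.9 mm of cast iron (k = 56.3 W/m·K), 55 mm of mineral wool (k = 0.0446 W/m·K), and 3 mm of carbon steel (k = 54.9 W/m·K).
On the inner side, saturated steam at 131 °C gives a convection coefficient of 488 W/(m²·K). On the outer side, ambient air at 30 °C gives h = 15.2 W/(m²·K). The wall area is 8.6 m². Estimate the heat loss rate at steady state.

Q ≈ 668 W

Model the wall as resistances in series:
R_inner film = 1/(h_i·A) = 1/(488×8.6) = 2.383×10^-4 K/W
R_cast iron = L/(kA) = 0.0059/(56.3×8.6) = 1.219×10^-5 K/W
R_mineral wool = L/(kA) = 0.055/(0.0446×8.6) = 0.1434 K/W
R_carbon steel = L/(kA) = 0.003/(54.9×8.6) = 6.354×10^-6 K/W
R_outer film = 1/(h_o·A) = 1/(15.2×8.6) = 0.00765 K/W
R_total = 0.1513 K/W
Q = ΔT / R_total = 101 / 0.1513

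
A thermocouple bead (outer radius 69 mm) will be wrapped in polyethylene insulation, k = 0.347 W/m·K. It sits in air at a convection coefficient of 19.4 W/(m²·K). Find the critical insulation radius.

r_cr ≈ 35.8 mm

For a sphere r_cr = 2k/h = 2×0.347/19.4
r_cr = 35.8 mm; since the bare radius (69 mm) is above r_cr, any added insulation will reduce heat loss.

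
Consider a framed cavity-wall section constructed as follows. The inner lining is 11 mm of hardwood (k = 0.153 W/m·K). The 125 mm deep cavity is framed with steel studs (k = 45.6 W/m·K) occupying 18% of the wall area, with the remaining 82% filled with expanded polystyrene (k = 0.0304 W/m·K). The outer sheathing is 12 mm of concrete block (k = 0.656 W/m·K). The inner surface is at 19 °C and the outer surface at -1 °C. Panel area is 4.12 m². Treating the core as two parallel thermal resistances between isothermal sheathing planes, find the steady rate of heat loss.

Q ≈ 782 W

Sheathing layers in series; stud and cavity paths in parallel between them.
R_inner = 0.011/(0.153×4.12) = 0.01745 K/W
R_stud  = 0.125/(45.6×0.18×4.12) = 0.003696 K/W
R_cav   = 0.125/(0.0304×0.82×4.12) = 1.217 K/W
1/R_core = 1/R_stud + 1/R_cav → R_core = 0.003685 K/W
R_outer = 0.012/(0.656×4.12) = 0.00444 K/W
R_total = 0.02558 K/W
Q = ΔT/R_total = 20/0.02558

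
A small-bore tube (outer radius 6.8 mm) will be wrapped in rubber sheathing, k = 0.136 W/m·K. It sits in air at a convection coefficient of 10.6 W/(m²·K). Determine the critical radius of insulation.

For a cylinder r_cr = k/h = 0.136/10.6
r_cr = 12.8 mm; since the bare radius (6.8 mm) is below r_cr, adding a thin layer of insulation will *increase* heat loss.

r_cr ≈ 12.8 mm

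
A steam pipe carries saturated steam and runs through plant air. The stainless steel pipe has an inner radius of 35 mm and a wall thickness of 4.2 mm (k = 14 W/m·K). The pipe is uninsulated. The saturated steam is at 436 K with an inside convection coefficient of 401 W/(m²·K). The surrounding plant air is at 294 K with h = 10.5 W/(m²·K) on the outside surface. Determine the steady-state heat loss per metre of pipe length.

q′ ≈ 356 W/m

Radial resistances (cylindrical: R_cond = ln(r_o/r_i)/(2πkL), R_conv = 1/(h·2πrL)):
R_inner film = 1/(h_i·2πr₁L) = 1/(401×2π×0.035×1) = 0.01134 K/W
R_stainless steel pipe wall = ln(39.2/35)/(2π×14×1) = 0.001288 K/W
R_outer film = 1/(h_o·2πr_oL) = 1/(10.5×2π×0.0392×1) = 0.3867 K/W
R_total = 0.3993 K/W
Q = ΔT/R_total = 142/0.3993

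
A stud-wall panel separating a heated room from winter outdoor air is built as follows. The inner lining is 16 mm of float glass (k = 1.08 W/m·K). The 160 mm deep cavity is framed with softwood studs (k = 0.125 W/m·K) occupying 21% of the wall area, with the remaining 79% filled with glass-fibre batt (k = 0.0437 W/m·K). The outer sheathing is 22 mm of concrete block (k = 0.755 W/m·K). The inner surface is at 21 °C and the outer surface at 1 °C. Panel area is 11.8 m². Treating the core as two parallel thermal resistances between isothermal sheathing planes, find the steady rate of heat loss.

Sheathing layers in series; stud and cavity paths in parallel between them.
R_inner = 0.016/(1.08×11.8) = 0.001255 K/W
R_stud  = 0.16/(0.125×0.21×11.8) = 0.5165 K/W
R_cav   = 0.16/(0.0437×0.79×11.8) = 0.3928 K/W
1/R_core = 1/R_stud + 1/R_cav → R_core = 0.2231 K/W
R_outer = 0.022/(0.755×11.8) = 0.002469 K/W
R_total = 0.2268 K/W
Q = ΔT/R_total = 20/0.2268

Q ≈ 88.2 W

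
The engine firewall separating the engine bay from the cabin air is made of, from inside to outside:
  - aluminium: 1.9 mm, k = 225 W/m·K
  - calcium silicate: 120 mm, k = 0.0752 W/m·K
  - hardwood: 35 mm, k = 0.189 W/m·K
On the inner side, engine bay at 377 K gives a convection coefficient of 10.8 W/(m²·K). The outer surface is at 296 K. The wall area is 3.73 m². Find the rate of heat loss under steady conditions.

Series thermal resistances:
R_inner film = 1/(h_i·A) = 1/(10.8×3.73) = 0.02482 K/W
R_aluminium = L/(kA) = 0.0019/(225×3.73) = 2.264×10^-6 K/W
R_calcium silicate = L/(kA) = 0.12/(0.0752×3.73) = 0.4278 K/W
R_hardwood = L/(kA) = 0.035/(0.189×3.73) = 0.04965 K/W
R_total = 0.5023 K/W
Q = ΔT / R_total = 81 / 0.5023

Q ≈ 161 W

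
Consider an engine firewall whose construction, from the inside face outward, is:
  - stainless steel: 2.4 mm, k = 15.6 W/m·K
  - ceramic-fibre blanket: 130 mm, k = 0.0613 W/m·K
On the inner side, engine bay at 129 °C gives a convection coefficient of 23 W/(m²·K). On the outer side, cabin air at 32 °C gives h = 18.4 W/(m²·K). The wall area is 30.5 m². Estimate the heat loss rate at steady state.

Model the wall as resistances in series:
R_inner film = 1/(h_i·A) = 1/(23×30.5) = 0.001426 K/W
R_stainless steel = L/(kA) = 0.0024/(15.6×30.5) = 5.044×10^-6 K/W
R_ceramic-fibre blanket = L/(kA) = 0.13/(0.0613×30.5) = 0.06953 K/W
R_outer film = 1/(h_o·A) = 1/(18.4×30.5) = 0.001782 K/W
R_total = 0.07274 K/W
Q = ΔT / R_total = 97 / 0.07274

Q ≈ 1330 W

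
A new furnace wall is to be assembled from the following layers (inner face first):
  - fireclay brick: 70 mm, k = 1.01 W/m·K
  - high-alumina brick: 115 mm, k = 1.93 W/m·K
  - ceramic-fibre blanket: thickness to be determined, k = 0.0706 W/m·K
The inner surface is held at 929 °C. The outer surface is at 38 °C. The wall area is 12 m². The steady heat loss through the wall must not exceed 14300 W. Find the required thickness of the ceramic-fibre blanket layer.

L ≈ 43.7 mm

Using the resistance-network approach (series):
R_fireclay brick = L/(kA) = 0.07/(1.01×12) = 0.005776 K/W
R_high-alumina brick = L/(kA) = 0.115/(1.93×12) = 0.004965 K/W
Sum of the known resistances R_other = 0.01074 K/W
Required total resistance R_tot = ΔT/Q_allow = 891/14300 = 0.06231 K/W
R_ceramic-fibre blanket = R_tot − R_other = 0.05157 K/W
L = R·k·A = 0.05157×0.0706×12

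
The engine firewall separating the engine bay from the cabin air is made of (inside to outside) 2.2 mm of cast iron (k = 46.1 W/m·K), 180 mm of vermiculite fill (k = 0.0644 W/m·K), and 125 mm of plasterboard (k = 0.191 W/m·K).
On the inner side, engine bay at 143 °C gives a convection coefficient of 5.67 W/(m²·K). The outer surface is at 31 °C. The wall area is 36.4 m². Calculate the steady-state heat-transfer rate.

Treating each layer as a thermal resistance in series:
R_inner film = 1/(h_i·A) = 1/(5.67×36.4) = 0.004845 K/W
R_cast iron = L/(kA) = 0.0022/(46.1×36.4) = 1.311×10^-6 K/W
R_vermiculite fill = L/(kA) = 0.18/(0.0644×36.4) = 0.07679 K/W
R_plasterboard = L/(kA) = 0.125/(0.191×36.4) = 0.01798 K/W
R_total = 0.09961 K/W
Q = ΔT / R_total = 112 / 0.09961

Q ≈ 1120 W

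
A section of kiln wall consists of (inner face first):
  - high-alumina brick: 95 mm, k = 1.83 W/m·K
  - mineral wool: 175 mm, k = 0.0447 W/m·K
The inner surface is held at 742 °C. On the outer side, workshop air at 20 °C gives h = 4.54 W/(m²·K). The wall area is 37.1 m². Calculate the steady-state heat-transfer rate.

Series thermal resistances:
R_high-alumina brick = L/(kA) = 0.095/(1.83×37.1) = 0.001399 K/W
R_mineral wool = L/(kA) = 0.175/(0.0447×37.1) = 0.1055 K/W
R_outer film = 1/(h_o·A) = 1/(4.54×37.1) = 0.005937 K/W
R_total = 0.1129 K/W
Q = ΔT / R_total = 722 / 0.1129

Q ≈ 6400 W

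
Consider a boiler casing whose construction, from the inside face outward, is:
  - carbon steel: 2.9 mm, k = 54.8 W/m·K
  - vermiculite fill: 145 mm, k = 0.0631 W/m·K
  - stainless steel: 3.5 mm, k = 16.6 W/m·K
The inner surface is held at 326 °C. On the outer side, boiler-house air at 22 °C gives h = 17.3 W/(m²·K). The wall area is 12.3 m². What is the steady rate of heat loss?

Model the wall as resistances in series:
R_carbon steel = L/(kA) = 0.0029/(54.8×12.3) = 4.302×10^-6 K/W
R_vermiculite fill = L/(kA) = 0.145/(0.0631×12.3) = 0.1868 K/W
R_stainless steel = L/(kA) = 0.0035/(16.6×12.3) = 1.714×10^-5 K/W
R_outer film = 1/(h_o·A) = 1/(17.3×12.3) = 0.004699 K/W
R_total = 0.1915 K/W
Q = ΔT / R_total = 304 / 0.1915

Q ≈ 1590 W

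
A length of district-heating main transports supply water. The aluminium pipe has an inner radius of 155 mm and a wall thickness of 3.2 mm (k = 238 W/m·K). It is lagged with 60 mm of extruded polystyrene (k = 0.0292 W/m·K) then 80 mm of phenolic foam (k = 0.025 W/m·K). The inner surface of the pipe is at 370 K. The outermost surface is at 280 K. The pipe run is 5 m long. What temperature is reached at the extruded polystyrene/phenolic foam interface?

Treating each annulus and film as a series resistance:
R_aluminium pipe wall = ln(158.2/155)/(2π×238×5) = 2.733×10^-6 K/W
R_extruded polystyrene = ln(218.2/158.2)/(2π×0.0292×5) = 0.3505 K/W
R_phenolic foam = ln(298.2/218.2)/(2π×0.025×5) = 0.3977 K/W
R_total = 0.7482 K/W
Q = ΔT/R_total = 90/0.7482
Q = 120 W
T_interface = T_inner − Q·ΣR(inner→interface) = 370 − 120×0.3505

T ≈ 328 K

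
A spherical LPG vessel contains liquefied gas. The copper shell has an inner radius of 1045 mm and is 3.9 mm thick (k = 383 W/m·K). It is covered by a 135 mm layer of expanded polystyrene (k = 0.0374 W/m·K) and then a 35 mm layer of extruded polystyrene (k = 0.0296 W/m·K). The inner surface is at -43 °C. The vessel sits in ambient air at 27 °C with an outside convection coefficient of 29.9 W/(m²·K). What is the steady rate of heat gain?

Spherical conduction: R = (1/r_in − 1/r_out)/(4πk) per layer; series-sum.
R_copper shell = (1/1.045 − 1/1.0489)/(4π×383) = 7.393×10^-7 K/W
R_expanded polystyrene = (1/1.0489 − 1/1.1839)/(4π×0.0374) = 0.2313 K/W
R_extruded polystyrene = (1/1.1839 − 1/1.2189)/(4π×0.0296) = 0.06521 K/W
R_outer film = 1/(h·4πr_o²) = 1/(29.9×4π×1.2189²) = 0.001791 K/W
R_total = 0.2983 K/W
Q = ΔT/R_total = 70/0.2983

Q ≈ 235 W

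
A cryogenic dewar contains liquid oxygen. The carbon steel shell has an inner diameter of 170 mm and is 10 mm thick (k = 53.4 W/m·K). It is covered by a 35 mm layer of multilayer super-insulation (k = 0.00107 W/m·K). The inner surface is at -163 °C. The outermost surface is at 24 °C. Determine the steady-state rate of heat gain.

For a spherical shell R = (1/r₁ − 1/r₂)/(4πk); film R = 1/(h·4πr²). In series:
R_carbon steel shell = (1/0.085 − 1/0.095)/(4π×53.4) = 0.001845 K/W
R_multilayer super-insulation = (1/0.095 − 1/0.13)/(4π×0.00107) = 210.8 K/W
R_total = 210.8 K/W
Q = ΔT/R_total = 187/210.8

Q ≈ 0.887 W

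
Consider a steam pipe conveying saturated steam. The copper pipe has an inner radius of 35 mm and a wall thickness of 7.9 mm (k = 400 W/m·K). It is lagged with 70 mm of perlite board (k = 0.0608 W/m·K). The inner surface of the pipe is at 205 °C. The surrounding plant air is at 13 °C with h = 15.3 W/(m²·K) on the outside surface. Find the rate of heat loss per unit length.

Per-layer cylindrical resistances, series-summed:
R_copper pipe wall = ln(42.9/35)/(2π×400×1) = 8.098×10^-5 K/W
R_perlite board = ln(112.9/42.9)/(2π×0.0608×1) = 2.533 K/W
R_outer film = 1/(h_o·2πr_oL) = 1/(15.3×2π×0.1129×1) = 0.09214 K/W
R_total = 2.625 K/W
Q = ΔT/R_total = 192/2.625

q′ ≈ 73.1 W/m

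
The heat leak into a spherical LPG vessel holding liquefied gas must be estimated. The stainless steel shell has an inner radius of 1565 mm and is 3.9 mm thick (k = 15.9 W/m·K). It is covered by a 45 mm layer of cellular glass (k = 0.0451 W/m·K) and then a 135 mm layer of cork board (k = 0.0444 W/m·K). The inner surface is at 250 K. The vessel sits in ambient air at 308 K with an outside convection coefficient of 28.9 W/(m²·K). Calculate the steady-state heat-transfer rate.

Q ≈ 492 W

For a spherical shell R = (1/r₁ − 1/r₂)/(4πk); film R = 1/(h·4πr²). In series:
R_stainless steel shell = (1/1.565 − 1/1.5689)/(4π×15.9) = 7.95×10^-6 K/W
R_cellular glass = (1/1.5689 − 1/1.6139)/(4π×0.0451) = 0.03136 K/W
R_cork board = (1/1.6139 − 1/1.7489)/(4π×0.0444) = 0.08572 K/W
R_outer film = 1/(h·4πr_o²) = 1/(28.9×4π×1.7489²) = 9.002×10^-4 K/W
R_total = 0.118 K/W
Q = ΔT/R_total = 58/0.118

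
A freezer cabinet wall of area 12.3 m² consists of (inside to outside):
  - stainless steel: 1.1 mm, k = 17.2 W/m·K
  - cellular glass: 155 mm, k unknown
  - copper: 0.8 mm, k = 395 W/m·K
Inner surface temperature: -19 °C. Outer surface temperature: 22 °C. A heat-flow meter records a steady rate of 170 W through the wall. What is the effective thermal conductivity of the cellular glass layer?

Series thermal resistances:
R_stainless steel = L/(kA) = 0.0011/(17.2×12.3) = 5.199×10^-6 K/W
R_copper = L/(kA) = 0.0008/(395×12.3) = 1.647×10^-7 K/W
Sum of known resistances R_other = 5.364×10^-6 K/W
Total R = ΔT/Q = 41/170 = 0.2412 K/W
R_cellular glass = R_total − R_other = 0.2412 K/W
k = L/(R·A) = 0.155/(0.2412×12.3)

k ≈ 0.0523 W/(m·K)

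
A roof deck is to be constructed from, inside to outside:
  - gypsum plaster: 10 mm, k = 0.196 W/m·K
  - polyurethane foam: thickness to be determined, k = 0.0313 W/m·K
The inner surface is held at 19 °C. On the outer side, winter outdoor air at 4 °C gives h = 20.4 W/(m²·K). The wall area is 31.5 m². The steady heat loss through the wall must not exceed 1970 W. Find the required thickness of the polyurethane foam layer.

L ≈ 4.38 mm

Series thermal resistances:
R_gypsum plaster = L/(kA) = 0.01/(0.196×31.5) = 0.00162 K/W
R_outer film = 1/(h_o·A) = 1/(20.4×31.5) = 0.001556 K/W
Sum of the known resistances R_other = 0.003176 K/W
Required total resistance R_tot = ΔT/Q_allow = 15/1970 = 0.007614 K/W
R_polyurethane foam = R_tot − R_other = 0.004438 K/W
L = R·k·A = 0.004438×0.0313×31.5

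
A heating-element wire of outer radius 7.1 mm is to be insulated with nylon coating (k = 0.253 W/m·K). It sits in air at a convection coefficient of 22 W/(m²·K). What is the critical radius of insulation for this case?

r_cr ≈ 11.5 mm

For a cylinder r_cr = k/h = 0.253/22
r_cr = 11.5 mm; since the bare radius (7.1 mm) is below r_cr, adding a thin layer of insulation will *increase* heat loss.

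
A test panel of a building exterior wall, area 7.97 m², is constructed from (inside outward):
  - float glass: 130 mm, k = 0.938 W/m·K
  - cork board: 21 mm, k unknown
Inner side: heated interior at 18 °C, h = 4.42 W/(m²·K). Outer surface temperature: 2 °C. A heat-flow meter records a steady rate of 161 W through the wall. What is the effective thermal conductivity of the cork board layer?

k ≈ 0.0492 W/(m·K)

Thermal resistances in series:
R_inner film = 1/(h_i·A) = 1/(4.42×7.97) = 0.02839 K/W
R_float glass = L/(kA) = 0.13/(0.938×7.97) = 0.01739 K/W
Sum of known resistances R_other = 0.04578 K/W
Total R = ΔT/Q = 16/161 = 0.09938 K/W
R_cork board = R_total − R_other = 0.0536 K/W
k = L/(R·A) = 0.021/(0.0536×7.97)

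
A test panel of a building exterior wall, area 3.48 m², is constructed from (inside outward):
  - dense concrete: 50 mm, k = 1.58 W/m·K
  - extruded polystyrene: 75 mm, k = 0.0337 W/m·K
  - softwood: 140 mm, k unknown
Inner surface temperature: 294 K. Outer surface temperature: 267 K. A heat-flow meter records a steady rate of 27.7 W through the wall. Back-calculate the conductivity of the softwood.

Treating each layer as a thermal resistance in series:
R_dense concrete = L/(kA) = 0.05/(1.58×3.48) = 0.009094 K/W
R_extruded polystyrene = L/(kA) = 0.075/(0.0337×3.48) = 0.6395 K/W
Sum of known resistances R_other = 0.6486 K/W
Total R = ΔT/Q = 27/27.7 = 0.9747 K/W
R_softwood = R_total − R_other = 0.3261 K/W
k = L/(R·A) = 0.14/(0.3261×3.48)

k ≈ 0.123 W/(m·K)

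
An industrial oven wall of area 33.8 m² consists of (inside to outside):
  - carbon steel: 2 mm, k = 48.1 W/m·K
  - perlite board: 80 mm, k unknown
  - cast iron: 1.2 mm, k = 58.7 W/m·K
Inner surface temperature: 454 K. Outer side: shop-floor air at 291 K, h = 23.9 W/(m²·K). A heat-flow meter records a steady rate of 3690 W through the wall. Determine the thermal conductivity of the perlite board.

k ≈ 0.0551 W/(m·K)

Series thermal resistances:
R_carbon steel = L/(kA) = 0.002/(48.1×33.8) = 1.23×10^-6 K/W
R_cast iron = L/(kA) = 0.0012/(58.7×33.8) = 6.048×10^-7 K/W
R_outer film = 1/(h_o·A) = 1/(23.9×33.8) = 0.001238 K/W
Sum of known resistances R_other = 0.00124 K/W
Total R = ΔT/Q = 163/3690 = 0.04417 K/W
R_perlite board = R_total − R_other = 0.04293 K/W
k = L/(R·A) = 0.08/(0.04293×33.8)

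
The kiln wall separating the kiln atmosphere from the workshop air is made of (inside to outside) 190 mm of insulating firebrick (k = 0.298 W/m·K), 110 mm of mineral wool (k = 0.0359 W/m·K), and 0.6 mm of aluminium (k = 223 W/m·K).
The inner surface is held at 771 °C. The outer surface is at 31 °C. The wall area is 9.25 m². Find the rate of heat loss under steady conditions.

Q ≈ 1850 W

Model the wall as resistances in series:
R_insulating firebrick = L/(kA) = 0.19/(0.298×9.25) = 0.06893 K/W
R_mineral wool = L/(kA) = 0.11/(0.0359×9.25) = 0.3313 K/W
R_aluminium = L/(kA) = 0.0006/(223×9.25) = 2.909×10^-7 K/W
R_total = 0.4002 K/W
Q = ΔT / R_total = 740 / 0.4002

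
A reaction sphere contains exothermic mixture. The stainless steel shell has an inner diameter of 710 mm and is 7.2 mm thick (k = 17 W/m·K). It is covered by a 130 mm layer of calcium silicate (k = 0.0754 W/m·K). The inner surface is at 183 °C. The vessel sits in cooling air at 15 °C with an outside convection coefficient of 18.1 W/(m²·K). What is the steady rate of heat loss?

Each spherical layer contributes R = (1/r_i − 1/r_o)/(4πk):
R_stainless steel shell = (1/0.355 − 1/0.3622)/(4π×17) = 2.621×10^-4 K/W
R_calcium silicate = (1/0.3622 − 1/0.4922)/(4π×0.0754) = 0.7696 K/W
R_outer film = 1/(h·4πr_o²) = 1/(18.1×4π×0.4922²) = 0.01815 K/W
R_total = 0.788 K/W
Q = ΔT/R_total = 168/0.788

Q ≈ 213 W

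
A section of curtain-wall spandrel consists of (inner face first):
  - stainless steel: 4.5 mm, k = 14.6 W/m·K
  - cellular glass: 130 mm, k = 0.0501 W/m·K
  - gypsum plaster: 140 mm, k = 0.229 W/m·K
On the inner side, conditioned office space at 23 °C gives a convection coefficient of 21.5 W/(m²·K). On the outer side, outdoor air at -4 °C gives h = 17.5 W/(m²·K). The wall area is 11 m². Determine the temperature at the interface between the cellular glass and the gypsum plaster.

Using the resistance-network approach (series):
R_inner film = 1/(h_i·A) = 1/(21.5×11) = 0.004228 K/W
R_stainless steel = L/(kA) = 0.0045/(14.6×11) = 2.802×10^-5 K/W
R_cellular glass = L/(kA) = 0.13/(0.0501×11) = 0.2359 K/W
R_gypsum plaster = L/(kA) = 0.14/(0.229×11) = 0.05558 K/W
R_outer film = 1/(h_o·A) = 1/(17.5×11) = 0.005195 K/W
R_total = 0.3009 K/W;  Q = ΔT/R_total = 27/0.3009 = 89.72 W
T_interface = T_inner − Q·ΣR(inner→interface) = 23 − 89.7×0.2401

T ≈ 1.45 °C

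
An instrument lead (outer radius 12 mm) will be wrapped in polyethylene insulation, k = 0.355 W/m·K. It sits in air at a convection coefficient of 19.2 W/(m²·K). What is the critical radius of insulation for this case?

For a cylinder r_cr = k/h = 0.355/19.2
r_cr = 18.5 mm; since the bare radius (12 mm) is below r_cr, adding a thin layer of insulation will *increase* heat loss.

r_cr ≈ 18.5 mm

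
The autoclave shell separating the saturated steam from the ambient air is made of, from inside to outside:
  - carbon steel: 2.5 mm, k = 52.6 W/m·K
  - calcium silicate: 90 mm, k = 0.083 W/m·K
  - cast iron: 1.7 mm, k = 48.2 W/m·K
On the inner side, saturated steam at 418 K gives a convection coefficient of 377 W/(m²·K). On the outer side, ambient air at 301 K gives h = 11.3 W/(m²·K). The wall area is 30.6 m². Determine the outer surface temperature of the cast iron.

T ≈ 310 K

Using the resistance-network approach (series):
R_inner film = 1/(h_i·A) = 1/(377×30.6) = 8.668×10^-5 K/W
R_carbon steel = L/(kA) = 0.0025/(52.6×30.6) = 1.553×10^-6 K/W
R_calcium silicate = L/(kA) = 0.09/(0.083×30.6) = 0.03544 K/W
R_cast iron = L/(kA) = 0.0017/(48.2×30.6) = 1.153×10^-6 K/W
R_outer film = 1/(h_o·A) = 1/(11.3×30.6) = 0.002892 K/W
R_total = 0.03842 K/W;  Q = ΔT/R_total = 117/0.03842 = 3046 W
T_interface = T_inner − Q·ΣR(inner→interface) = 418 − 3050×0.03553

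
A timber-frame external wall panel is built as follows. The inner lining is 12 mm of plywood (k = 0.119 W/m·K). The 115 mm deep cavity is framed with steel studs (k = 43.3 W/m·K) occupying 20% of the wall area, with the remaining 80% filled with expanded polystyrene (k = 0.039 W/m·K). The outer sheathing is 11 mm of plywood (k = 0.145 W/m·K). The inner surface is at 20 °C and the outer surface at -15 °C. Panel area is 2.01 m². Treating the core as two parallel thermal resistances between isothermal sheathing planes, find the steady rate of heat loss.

Q ≈ 370 W

Sheathing layers in series; stud and cavity paths in parallel between them.
R_inner = 0.012/(0.119×2.01) = 0.05017 K/W
R_stud  = 0.115/(43.3×0.2×2.01) = 0.006607 K/W
R_cav   = 0.115/(0.039×0.8×2.01) = 1.834 K/W
1/R_core = 1/R_stud + 1/R_cav → R_core = 0.006583 K/W
R_outer = 0.011/(0.145×2.01) = 0.03774 K/W
R_total = 0.09449 K/W
Q = ΔT/R_total = 35/0.09449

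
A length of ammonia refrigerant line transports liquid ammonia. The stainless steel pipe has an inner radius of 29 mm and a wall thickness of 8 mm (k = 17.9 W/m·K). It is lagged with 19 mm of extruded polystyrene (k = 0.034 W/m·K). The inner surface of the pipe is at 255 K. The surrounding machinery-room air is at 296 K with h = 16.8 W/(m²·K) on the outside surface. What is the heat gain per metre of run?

Treating each annulus and film as a series resistance:
R_stainless steel pipe wall = ln(37/29)/(2π×17.9×1) = 0.002166 K/W
R_extruded polystyrene = ln(56/37)/(2π×0.034×1) = 1.94 K/W
R_outer film = 1/(h_o·2πr_oL) = 1/(16.8×2π×0.056×1) = 0.1692 K/W
R_total = 2.111 K/W
Q = ΔT/R_total = 41/2.111

q′ ≈ 19.4 W/m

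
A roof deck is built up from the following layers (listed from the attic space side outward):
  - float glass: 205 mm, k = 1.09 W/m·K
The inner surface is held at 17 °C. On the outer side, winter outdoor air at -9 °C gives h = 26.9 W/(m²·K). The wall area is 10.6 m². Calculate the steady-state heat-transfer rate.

Q ≈ 1220 W

Model the wall as resistances in series:
R_float glass = L/(kA) = 0.205/(1.09×10.6) = 0.01774 K/W
R_outer film = 1/(h_o·A) = 1/(26.9×10.6) = 0.003507 K/W
R_total = 0.02125 K/W
Q = ΔT / R_total = 26 / 0.02125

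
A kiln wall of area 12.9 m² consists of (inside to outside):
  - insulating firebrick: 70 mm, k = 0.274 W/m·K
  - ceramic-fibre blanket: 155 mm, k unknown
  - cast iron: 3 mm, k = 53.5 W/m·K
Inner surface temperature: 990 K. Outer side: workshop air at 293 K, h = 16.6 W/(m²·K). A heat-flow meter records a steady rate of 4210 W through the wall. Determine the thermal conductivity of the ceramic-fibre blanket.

k ≈ 0.0852 W/(m·K)

Using the resistance-network approach (series):
R_insulating firebrick = L/(kA) = 0.07/(0.274×12.9) = 0.0198 K/W
R_cast iron = L/(kA) = 0.003/(53.5×12.9) = 4.347×10^-6 K/W
R_outer film = 1/(h_o·A) = 1/(16.6×12.9) = 0.00467 K/W
Sum of known resistances R_other = 0.02448 K/W
Total R = ΔT/Q = 697/4210 = 0.1656 K/W
R_ceramic-fibre blanket = R_total − R_other = 0.1411 K/W
k = L/(R·A) = 0.155/(0.1411×12.9)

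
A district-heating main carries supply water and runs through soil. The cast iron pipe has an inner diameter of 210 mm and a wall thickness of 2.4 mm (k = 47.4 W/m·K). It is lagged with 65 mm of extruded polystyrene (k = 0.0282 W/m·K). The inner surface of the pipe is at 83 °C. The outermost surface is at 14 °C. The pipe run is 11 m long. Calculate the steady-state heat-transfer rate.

Q ≈ 284 W

Cylindrical conduction, so R = ln(r₂/r₁)/(2πkL) per layer, in series:
R_cast iron pipe wall = ln(107.4/105)/(2π×47.4×11) = 6.898×10^-6 K/W
R_extruded polystyrene = ln(172.4/107.4)/(2π×0.0282×11) = 0.2428 K/W
R_total = 0.2428 K/W
Q = ΔT/R_total = 69/0.2428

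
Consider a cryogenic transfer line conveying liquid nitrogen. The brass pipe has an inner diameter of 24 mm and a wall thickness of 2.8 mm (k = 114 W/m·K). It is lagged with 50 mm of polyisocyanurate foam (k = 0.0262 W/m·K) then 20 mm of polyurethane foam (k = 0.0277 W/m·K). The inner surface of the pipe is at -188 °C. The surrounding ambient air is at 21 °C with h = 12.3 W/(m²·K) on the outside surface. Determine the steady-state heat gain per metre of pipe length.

Radial resistances (cylindrical: R_cond = ln(r_o/r_i)/(2πkL), R_conv = 1/(h·2πrL)):
R_brass pipe wall = ln(14.8/12)/(2π×114×1) = 2.928×10^-4 K/W
R_polyisocyanurate foam = ln(64.8/14.8)/(2π×0.0262×1) = 8.97 K/W
R_polyurethane foam = ln(84.8/64.8)/(2π×0.0277×1) = 1.546 K/W
R_outer film = 1/(h_o·2πr_oL) = 1/(12.3×2π×0.0848×1) = 0.1526 K/W
R_total = 10.67 K/W
Q = ΔT/R_total = 209/10.67

q′ ≈ 19.6 W/m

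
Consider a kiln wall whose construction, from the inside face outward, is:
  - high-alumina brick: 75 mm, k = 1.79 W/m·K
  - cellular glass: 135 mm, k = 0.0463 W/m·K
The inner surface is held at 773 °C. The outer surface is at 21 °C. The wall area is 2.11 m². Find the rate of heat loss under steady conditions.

Series thermal resistances:
R_high-alumina brick = L/(kA) = 0.075/(1.79×2.11) = 0.01986 K/W
R_cellular glass = L/(kA) = 0.135/(0.0463×2.11) = 1.382 K/W
R_total = 1.402 K/W
Q = ΔT / R_total = 752 / 1.402

Q ≈ 536 W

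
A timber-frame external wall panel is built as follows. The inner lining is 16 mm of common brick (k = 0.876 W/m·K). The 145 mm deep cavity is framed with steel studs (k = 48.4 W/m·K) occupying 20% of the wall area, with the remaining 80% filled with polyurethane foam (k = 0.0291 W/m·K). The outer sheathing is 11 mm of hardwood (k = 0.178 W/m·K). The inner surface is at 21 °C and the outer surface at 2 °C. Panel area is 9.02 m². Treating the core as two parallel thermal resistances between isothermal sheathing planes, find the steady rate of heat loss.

Sheathing layers in series; stud and cavity paths in parallel between them.
R_inner = 0.016/(0.876×9.02) = 0.002025 K/W
R_stud  = 0.145/(48.4×0.2×9.02) = 0.001661 K/W
R_cav   = 0.145/(0.0291×0.8×9.02) = 0.6905 K/W
1/R_core = 1/R_stud + 1/R_cav → R_core = 0.001657 K/W
R_outer = 0.011/(0.178×9.02) = 0.006851 K/W
R_total = 0.01053 K/W
Q = ΔT/R_total = 19/0.01053

Q ≈ 1800 W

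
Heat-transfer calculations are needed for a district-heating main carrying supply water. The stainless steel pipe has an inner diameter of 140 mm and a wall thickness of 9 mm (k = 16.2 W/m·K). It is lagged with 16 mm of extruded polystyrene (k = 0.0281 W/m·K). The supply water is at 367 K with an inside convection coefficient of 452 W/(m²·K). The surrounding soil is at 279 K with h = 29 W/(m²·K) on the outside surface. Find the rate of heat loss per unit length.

q′ ≈ 79.4 W/m

Per-layer cylindrical resistances, series-summed:
R_inner film = 1/(h_i·2πr₁L) = 1/(452×2π×0.07×1) = 0.00503 K/W
R_stainless steel pipe wall = ln(79/70)/(2π×16.2×1) = 0.001188 K/W
R_extruded polystyrene = ln(95/79)/(2π×0.0281×1) = 1.045 K/W
R_outer film = 1/(h_o·2πr_oL) = 1/(29×2π×0.095×1) = 0.05777 K/W
R_total = 1.109 K/W
Q = ΔT/R_total = 88/1.109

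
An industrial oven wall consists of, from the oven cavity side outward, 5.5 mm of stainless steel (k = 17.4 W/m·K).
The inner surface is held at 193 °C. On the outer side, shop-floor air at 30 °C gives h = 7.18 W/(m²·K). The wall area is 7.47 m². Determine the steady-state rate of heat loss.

Using the resistance-network approach (series):
R_stainless steel = L/(kA) = 0.0055/(17.4×7.47) = 4.231×10^-5 K/W
R_outer film = 1/(h_o·A) = 1/(7.18×7.47) = 0.01864 K/W
R_total = 0.01869 K/W
Q = ΔT / R_total = 163 / 0.01869

Q ≈ 8720 W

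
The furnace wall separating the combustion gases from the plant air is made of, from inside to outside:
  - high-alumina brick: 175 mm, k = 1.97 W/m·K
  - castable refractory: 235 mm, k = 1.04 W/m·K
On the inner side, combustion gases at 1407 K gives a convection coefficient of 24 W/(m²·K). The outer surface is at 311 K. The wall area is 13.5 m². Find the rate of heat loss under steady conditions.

Q ≈ 41500 W

Treating each layer as a thermal resistance in series:
R_inner film = 1/(h_i·A) = 1/(24×13.5) = 0.003086 K/W
R_high-alumina brick = L/(kA) = 0.175/(1.97×13.5) = 0.00658 K/W
R_castable refractory = L/(kA) = 0.235/(1.04×13.5) = 0.01674 K/W
R_total = 0.0264 K/W
Q = ΔT / R_total = 1096 / 0.0264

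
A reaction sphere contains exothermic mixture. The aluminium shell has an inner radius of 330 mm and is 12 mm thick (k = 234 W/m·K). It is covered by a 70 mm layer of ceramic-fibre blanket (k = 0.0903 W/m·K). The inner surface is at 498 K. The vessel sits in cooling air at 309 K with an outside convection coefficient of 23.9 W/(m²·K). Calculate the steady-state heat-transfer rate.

Q ≈ 413 W

Radial (spherical) resistances in series:
R_aluminium shell = (1/0.33 − 1/0.342)/(4π×234) = 3.616×10^-5 K/W
R_ceramic-fibre blanket = (1/0.342 − 1/0.412)/(4π×0.0903) = 0.4378 K/W
R_outer film = 1/(h·4πr_o²) = 1/(23.9×4π×0.412²) = 0.01962 K/W
R_total = 0.4575 K/W
Q = ΔT/R_total = 189/0.4575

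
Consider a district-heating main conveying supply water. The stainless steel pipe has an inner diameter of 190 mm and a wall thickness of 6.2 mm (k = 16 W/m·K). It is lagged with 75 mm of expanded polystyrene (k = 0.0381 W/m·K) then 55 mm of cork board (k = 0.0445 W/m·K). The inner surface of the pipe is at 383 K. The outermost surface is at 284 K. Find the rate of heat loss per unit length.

Treating each annulus and film as a series resistance:
R_stainless steel pipe wall = ln(101.2/95)/(2π×16×1) = 6.289×10^-4 K/W
R_expanded polystyrene = ln(176.2/101.2)/(2π×0.0381×1) = 2.316 K/W
R_cork board = ln(231.2/176.2)/(2π×0.0445×1) = 0.9716 K/W
R_total = 3.289 K/W
Q = ΔT/R_total = 99/3.289

q′ ≈ 30.1 W/m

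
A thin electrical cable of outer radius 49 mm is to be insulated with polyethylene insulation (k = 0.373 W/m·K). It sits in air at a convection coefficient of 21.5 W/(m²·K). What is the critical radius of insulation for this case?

r_cr ≈ 17.3 mm

For a cylinder r_cr = k/h = 0.373/21.5
r_cr = 17.3 mm; since the bare radius (49 mm) is above r_cr, any added insulation will reduce heat loss.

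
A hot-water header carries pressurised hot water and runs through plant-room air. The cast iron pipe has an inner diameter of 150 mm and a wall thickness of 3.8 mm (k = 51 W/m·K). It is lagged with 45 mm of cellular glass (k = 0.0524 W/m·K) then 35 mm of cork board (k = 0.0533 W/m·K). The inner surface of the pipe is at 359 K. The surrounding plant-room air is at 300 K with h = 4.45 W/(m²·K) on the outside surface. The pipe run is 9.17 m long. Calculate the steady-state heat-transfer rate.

Q ≈ 231 W

Cylindrical conduction, so R = ln(r₂/r₁)/(2πkL) per layer, in series:
R_cast iron pipe wall = ln(78.8/75)/(2π×51×9.17) = 1.682×10^-5 K/W
R_cellular glass = ln(123.8/78.8)/(2π×0.0524×9.17) = 0.1496 K/W
R_cork board = ln(158.8/123.8)/(2π×0.0533×9.17) = 0.08107 K/W
R_outer film = 1/(h_o·2πr_oL) = 1/(4.45×2π×0.1588×9.17) = 0.02456 K/W
R_total = 0.2553 K/W
Q = ΔT/R_total = 59/0.2553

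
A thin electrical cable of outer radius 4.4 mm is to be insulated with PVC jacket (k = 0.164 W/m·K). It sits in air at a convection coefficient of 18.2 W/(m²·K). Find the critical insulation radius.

r_cr ≈ 9.01 mm

For a cylinder r_cr = k/h = 0.164/18.2
r_cr = 9.01 mm; since the bare radius (4.4 mm) is below r_cr, adding a thin layer of insulation will *increase* heat loss.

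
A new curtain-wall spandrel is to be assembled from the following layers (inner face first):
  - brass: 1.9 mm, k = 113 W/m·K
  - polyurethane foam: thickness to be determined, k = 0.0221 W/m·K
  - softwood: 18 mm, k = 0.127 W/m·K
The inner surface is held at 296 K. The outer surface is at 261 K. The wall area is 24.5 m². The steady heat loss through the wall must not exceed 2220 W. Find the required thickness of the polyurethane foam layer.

L ≈ 5.4 mm

Series thermal resistances:
R_brass = L/(kA) = 0.0019/(113×24.5) = 6.863×10^-7 K/W
R_softwood = L/(kA) = 0.018/(0.127×24.5) = 0.005785 K/W
Sum of the known resistances R_other = 0.005786 K/W
Required total resistance R_tot = ΔT/Q_allow = 35/2220 = 0.01577 K/W
R_polyurethane foam = R_tot − R_other = 0.00998 K/W
L = R·k·A = 0.00998×0.0221×24.5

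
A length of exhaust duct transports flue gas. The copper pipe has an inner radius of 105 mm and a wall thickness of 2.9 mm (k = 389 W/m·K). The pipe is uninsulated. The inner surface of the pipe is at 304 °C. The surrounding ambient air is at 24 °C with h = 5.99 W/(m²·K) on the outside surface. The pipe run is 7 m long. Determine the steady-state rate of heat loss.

Per-layer cylindrical resistances, series-summed:
R_copper pipe wall = ln(107.9/105)/(2π×389×7) = 1.592×10^-6 K/W
R_outer film = 1/(h_o·2πr_oL) = 1/(5.99×2π×0.1079×7) = 0.03518 K/W
R_total = 0.03518 K/W
Q = ΔT/R_total = 280/0.03518

Q ≈ 7960 W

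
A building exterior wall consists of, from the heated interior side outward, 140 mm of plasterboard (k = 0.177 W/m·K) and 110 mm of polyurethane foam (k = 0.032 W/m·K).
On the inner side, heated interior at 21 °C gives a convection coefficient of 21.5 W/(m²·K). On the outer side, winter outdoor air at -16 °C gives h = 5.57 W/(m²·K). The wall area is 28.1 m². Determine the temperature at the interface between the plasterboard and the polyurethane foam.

Series thermal resistances:
R_inner film = 1/(h_i·A) = 1/(21.5×28.1) = 0.001655 K/W
R_plasterboard = L/(kA) = 0.14/(0.177×28.1) = 0.02815 K/W
R_polyurethane foam = L/(kA) = 0.11/(0.032×28.1) = 0.1223 K/W
R_outer film = 1/(h_o·A) = 1/(5.57×28.1) = 0.006389 K/W
R_total = 0.1585 K/W;  Q = ΔT/R_total = 37/0.1585 = 233.4 W
T_interface = T_inner − Q·ΣR(inner→interface) = 21 − 233×0.0298

T ≈ 14 °C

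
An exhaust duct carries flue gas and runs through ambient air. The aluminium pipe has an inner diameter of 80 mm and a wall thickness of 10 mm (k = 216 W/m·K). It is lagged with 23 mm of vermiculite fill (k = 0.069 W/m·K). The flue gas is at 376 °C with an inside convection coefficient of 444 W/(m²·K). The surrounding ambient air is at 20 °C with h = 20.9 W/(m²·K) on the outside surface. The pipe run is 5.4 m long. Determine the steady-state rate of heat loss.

Radial resistances (cylindrical: R_cond = ln(r_o/r_i)/(2πkL), R_conv = 1/(h·2πrL)):
R_inner film = 1/(h_i·2πr₁L) = 1/(444×2π×0.04×5.4) = 0.00166 K/W
R_aluminium pipe wall = ln(50/40)/(2π×216×5.4) = 3.045×10^-5 K/W
R_vermiculite fill = ln(73/50)/(2π×0.069×5.4) = 0.1616 K/W
R_outer film = 1/(h_o·2πr_oL) = 1/(20.9×2π×0.073×5.4) = 0.01932 K/W
R_total = 0.1827 K/W
Q = ΔT/R_total = 356/0.1827

Q ≈ 1950 W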